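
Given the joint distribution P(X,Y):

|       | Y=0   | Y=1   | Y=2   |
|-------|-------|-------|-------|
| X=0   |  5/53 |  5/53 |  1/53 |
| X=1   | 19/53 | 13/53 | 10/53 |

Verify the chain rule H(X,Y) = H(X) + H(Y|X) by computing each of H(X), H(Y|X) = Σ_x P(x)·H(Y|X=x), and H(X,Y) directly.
H(X) = 0.7368 bits, H(Y|X) = 1.4958 bits, H(X,Y) = 2.2325 bits

Marginal of X (row sums):
  P(X=0) = 5/53 + 5/53 + 1/53 = 11/53
  P(X=1) = 19/53 + 13/53 + 10/53 = 42/53
H(X) = -[(11/53)·log₂(11/53) + (42/53)·log₂(42/53)]
  = 0.47082 + 0.26595 = 0.7368 bits

H(Y|X) = Σ_x P(x)·H(Y|X=x):
  X=0: P(X=0) = 11/53, P(Y|X=0) = (5/11, 5/11, 1/11) → H(Y|X=0) = 1.34859
  X=1: P(X=1) = 42/53, P(Y|X=1) = (19/42, 13/42, 5/21) → H(Y|X=1) = 1.53433
H(Y|X) = (11/53)·1.34859 + (42/53)·1.53433 = 1.4958 bits

H(X,Y) = -Σ_{x,y} P(x,y) log₂ P(x,y). Per-cell terms -P(x,y)·log₂P(x,y):
  X=0: 0.32132, 0.32132, 0.10807
  X=1: 0.53056, 0.49731, 0.45396
Sum of the 6 terms: H(X,Y) = 2.2325 bits

Chain rule check:
  H(X) + H(Y|X) = 0.7368 + 1.4958 = 2.2326 bits
  H(X,Y) = 2.2325 bits
✓ Chain rule verified (Δ = 0.0001 is 4-dp rounding noise: each of the three values was rounded independently).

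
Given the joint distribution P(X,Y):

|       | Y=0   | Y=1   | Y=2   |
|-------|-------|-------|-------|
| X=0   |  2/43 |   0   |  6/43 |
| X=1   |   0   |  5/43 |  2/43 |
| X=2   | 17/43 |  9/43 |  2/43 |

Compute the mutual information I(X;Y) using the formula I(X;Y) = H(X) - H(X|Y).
0.4413 bits

I(X;Y) = H(X) - H(X|Y)

Marginal of X (row sums):
  P(X=0) = 2/43 + 0 + 6/43 = 8/43
  P(X=1) = 0 + 5/43 + 2/43 = 7/43
  P(X=2) = 17/43 + 9/43 + 2/43 = 28/43
H(X) = -[(8/43)·log₂(8/43) + (7/43)·log₂(7/43) + (28/43)·log₂(28/43)]
  = 0.45140 + 0.42633 + 0.40301 = 1.28074 bits

Marginal of Y (column sums):
  P(Y=0) = 2/43 + 0 + 17/43 = 19/43
  P(Y=1) = 0 + 5/43 + 9/43 = 14/43
  P(Y=2) = 6/43 + 2/43 + 2/43 = 10/43
H(X|Y) = Σ_y P(y)·H(X|Y=y):
  Y=0: P(Y=0) = 19/43, P(X|Y=0) = (2/19, 0, 17/19) → H(X|Y=0) = 0.48546
  Y=1: P(Y=1) = 14/43, P(X|Y=1) = (0, 5/14, 9/14) → H(X|Y=1) = 0.94029
  Y=2: P(Y=2) = 10/43, P(X|Y=2) = (3/5, 1/5, 1/5) → H(X|Y=2) = 1.37095
H(X|Y) = (19/43)·0.48546 + (14/43)·0.94029 + (10/43)·1.37095 = 0.83947 bits

I(X;Y) = H(X) - H(X|Y) = 1.28074 - 0.83947 = 0.4413 bits

Cross-check via I(X;Y) = H(X) + H(Y) - H(X,Y): computing H(Y) from the column sums and H(X,Y) from the 9 cells in the same way gives H(Y) = 1.53713 bits and H(X,Y) = 2.37660 bits, so
I(X;Y) = 1.28074 + 1.53713 - 2.37660 = 0.4413 bits ✓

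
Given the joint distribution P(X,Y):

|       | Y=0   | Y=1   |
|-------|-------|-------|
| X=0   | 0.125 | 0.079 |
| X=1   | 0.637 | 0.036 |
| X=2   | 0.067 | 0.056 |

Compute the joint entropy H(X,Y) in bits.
1.7456 bits

H(X,Y) = -Σ_{x,y} P(x,y) log₂ P(x,y). Per-cell terms -P(x,y)·log₂P(x,y):
  X=0: 0.375000, 0.289298
  X=1: 0.414454, 0.172651
  X=2: 0.261280, 0.232872
Sum of the 6 terms: H(X,Y) = 1.7456 bits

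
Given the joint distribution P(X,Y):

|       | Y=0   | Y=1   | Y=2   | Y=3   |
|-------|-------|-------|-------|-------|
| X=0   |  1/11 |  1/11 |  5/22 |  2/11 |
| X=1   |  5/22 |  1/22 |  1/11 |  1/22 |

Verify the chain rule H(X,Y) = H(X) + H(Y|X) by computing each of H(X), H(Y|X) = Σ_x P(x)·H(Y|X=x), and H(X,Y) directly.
H(X) = 0.9760 bits, H(Y|X) = 1.7916 bits, H(X,Y) = 2.7676 bits

Marginal of X (row sums):
  P(X=0) = 1/11 + 1/11 + 5/22 + 2/11 = 13/22
  P(X=1) = 5/22 + 1/22 + 1/11 + 1/22 = 9/22
H(X) = -[(13/22)·log₂(13/22) + (9/22)·log₂(9/22)]
  = 0.44850 + 0.52753 = 0.9760 bits

H(Y|X) = Σ_x P(x)·H(Y|X=x):
  X=0: P(X=0) = 13/22, P(Y|X=0) = (2/13, 2/13, 5/13, 4/13) → H(Y|X=0) = 1.88431
  X=1: P(X=1) = 9/22, P(Y|X=1) = (5/9, 1/9, 2/9, 1/9) → H(Y|X=1) = 1.65774
H(Y|X) = (13/22)·1.88431 + (9/22)·1.65774 = 1.7916 bits

H(X,Y) = -Σ_{x,y} P(x,y) log₂ P(x,y). Per-cell terms -P(x,y)·log₂P(x,y):
  X=0: 0.31449, 0.31449, 0.48580, 0.44717
  X=1: 0.48580, 0.20270, 0.31449, 0.20270
Sum of the 8 terms: H(X,Y) = 2.7676 bits

Chain rule check:
  H(X) + H(Y|X) = 0.9760 + 1.7916 = 2.7676 bits
  H(X,Y) = 2.7676 bits
✓ Chain rule verified.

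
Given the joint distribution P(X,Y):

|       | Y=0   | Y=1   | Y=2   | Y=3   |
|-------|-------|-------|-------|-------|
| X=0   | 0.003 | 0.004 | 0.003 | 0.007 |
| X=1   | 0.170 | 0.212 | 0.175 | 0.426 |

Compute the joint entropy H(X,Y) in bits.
2.0058 bits

H(X,Y) = -Σ_{x,y} P(x,y) log₂ P(x,y). Per-cell terms -P(x,y)·log₂P(x,y):
  X=0: 0.02514, 0.03186, 0.02514, 0.05011
  X=1: 0.43459, 0.47443, 0.44005, 0.52444
Sum of the 8 terms: H(X,Y) = 2.0058 bits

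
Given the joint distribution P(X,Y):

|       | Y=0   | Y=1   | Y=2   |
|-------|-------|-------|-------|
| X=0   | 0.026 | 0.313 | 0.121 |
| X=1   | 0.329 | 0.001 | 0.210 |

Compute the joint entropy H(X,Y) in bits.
2.0405 bits

H(X,Y) = -Σ_{x,y} P(x,y) log₂ P(x,y). Per-cell terms -P(x,y)·log₂P(x,y):
  X=0: 0.13690, 0.52451, 0.36868
  X=1: 0.52766, 0.00997, 0.47282
Sum of the 6 terms: H(X,Y) = 2.0405 bits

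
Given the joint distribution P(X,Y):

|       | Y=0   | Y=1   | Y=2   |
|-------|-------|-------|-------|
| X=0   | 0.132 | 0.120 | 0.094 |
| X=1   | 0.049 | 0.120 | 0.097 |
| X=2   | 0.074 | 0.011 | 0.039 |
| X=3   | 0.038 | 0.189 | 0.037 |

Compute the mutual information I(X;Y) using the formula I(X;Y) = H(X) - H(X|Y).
0.1457 bits

I(X;Y) = H(X) - H(X|Y)

Marginal of X (row sums):
  P(X=0) = 0.132 + 0.120 + 0.094 = 0.346
  P(X=1) = 0.049 + 0.120 + 0.097 = 0.266
  P(X=2) = 0.074 + 0.011 + 0.039 = 0.124
  P(X=3) = 0.038 + 0.189 + 0.037 = 0.264
H(X) = -[0.346·log₂(0.346) + 0.266·log₂(0.266) + 0.124·log₂(0.124) + 0.264·log₂(0.264)]
  = 0.52978 + 0.50819 + 0.37344 + 0.50725 = 1.9187 bits

Marginal of Y (column sums):
  P(Y=0) = 0.132 + 0.049 + 0.074 + 0.038 = 0.293
  P(Y=1) = 0.120 + 0.120 + 0.011 + 0.189 = 0.440
  P(Y=2) = 0.094 + 0.097 + 0.039 + 0.037 = 0.267
H(X|Y) = Σ_y P(y)·H(X|Y=y):
  Y=0: P(Y=0) = 0.293, P(X|Y=0) = (132/293, 49/293, 74/293, 38/293) → H(X|Y=0) = 1.83332
  Y=1: P(Y=1) = 0.440, P(X|Y=1) = (3/11, 3/11, 1/40, 189/440) → H(X|Y=1) = 1.67915
  Y=2: P(Y=2) = 0.267, P(X|Y=2) = (94/267, 97/267, 13/89, 37/267) → H(X|Y=2) = 1.86143
H(X|Y) = 0.293·1.83332 + 0.440·1.67915 + 0.267·1.86143 = 1.7730 bits

I(X;Y) = H(X) - H(X|Y) = 1.9187 - 1.7730 = 0.1457 bits

Cross-check via I(X;Y) = H(X) + H(Y) - H(X,Y): computing H(Y) from the column sums and H(X,Y) from the 12 cells in the same way gives H(Y) = 1.5487 bits and H(X,Y) = 3.3217 bits, so
I(X;Y) = 1.9187 + 1.5487 - 3.3217 = 0.1457 bits ✓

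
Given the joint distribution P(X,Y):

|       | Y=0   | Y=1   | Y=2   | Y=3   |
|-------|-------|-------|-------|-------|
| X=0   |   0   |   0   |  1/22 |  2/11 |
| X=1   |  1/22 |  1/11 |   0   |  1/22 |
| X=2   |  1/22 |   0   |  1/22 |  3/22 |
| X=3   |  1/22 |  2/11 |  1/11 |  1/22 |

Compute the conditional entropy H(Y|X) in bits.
1.3847 bits

H(Y|X) = H(X,Y) - H(X)

H(X,Y) = -Σ_{x,y} P(x,y) log₂ P(x,y). Per-cell terms -P(x,y)·log₂P(x,y):
  X=0: 0.00000, 0.00000, 0.20270, 0.44717
  X=1: 0.20270, 0.31449, 0.00000, 0.20270
  X=2: 0.20270, 0.00000, 0.20270, 0.39197
  X=3: 0.20270, 0.44717, 0.31449, 0.20270
  (cells with P = 0 contribute 0)
Sum of the 16 terms: H(X,Y) = 3.3342 bits

Marginal of X (row sums):
  P(X=0) = 0 + 0 + 1/22 + 2/11 = 5/22
  P(X=1) = 1/22 + 1/11 + 0 + 1/22 = 2/11
  P(X=2) = 1/22 + 0 + 1/22 + 3/22 = 5/22
  P(X=3) = 1/22 + 2/11 + 1/11 + 1/22 = 4/11
H(X) = -[(5/22)·log₂(5/22) + (2/11)·log₂(2/11) + (5/22)·log₂(5/22) + (4/11)·log₂(4/11)]
  = 0.48580 + 0.44717 + 0.48580 + 0.53070 = 1.9495 bits

H(Y|X) = H(X,Y) - H(X) = 3.3342 - 1.9495 = 1.3847 bits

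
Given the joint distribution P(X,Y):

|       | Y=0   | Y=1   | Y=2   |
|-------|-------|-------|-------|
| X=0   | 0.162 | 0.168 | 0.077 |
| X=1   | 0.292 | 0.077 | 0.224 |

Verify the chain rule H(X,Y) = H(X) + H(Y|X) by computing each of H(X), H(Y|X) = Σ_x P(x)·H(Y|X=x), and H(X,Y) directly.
H(X) = 0.9749 bits, H(Y|X) = 1.4546 bits, H(X,Y) = 2.4295 bits

Marginal of X (row sums):
  P(X=0) = 0.162 + 0.168 + 0.077 = 0.407
  P(X=1) = 0.292 + 0.077 + 0.224 = 0.593
H(X) = -[0.407·log₂(0.407) + 0.593·log₂(0.593)]
  = 0.527838 + 0.447060 = 0.9749 bits

H(Y|X) = Σ_x P(x)·H(Y|X=x):
  X=0: P(X=0) = 0.407, P(Y|X=0) = (162/407, 168/407, 7/37) → H(Y|X=0) = 1.510390
  X=1: P(X=1) = 0.593, P(Y|X=1) = (292/593, 77/593, 224/593) → H(Y|X=1) = 1.416241
H(Y|X) = 0.407·1.510390 + 0.593·1.416241 = 1.4546 bits

H(X,Y) = -Σ_{x,y} P(x,y) log₂ P(x,y). Per-cell terms -P(x,y)·log₂P(x,y):
  X=0: 0.425401, 0.432342, 0.284823
  X=1: 0.518580, 0.284823, 0.483488
Sum of the 6 terms: H(X,Y) = 2.4295 bits

Chain rule check:
  H(X) + H(Y|X) = 0.9749 + 1.4546 = 2.4295 bits
  H(X,Y) = 2.4295 bits
✓ Chain rule verified.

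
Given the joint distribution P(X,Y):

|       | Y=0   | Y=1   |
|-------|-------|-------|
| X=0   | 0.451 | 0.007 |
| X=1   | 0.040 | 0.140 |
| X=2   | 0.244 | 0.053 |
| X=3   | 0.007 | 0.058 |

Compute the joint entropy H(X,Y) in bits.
2.1606 bits

H(X,Y) = -Σ_{x,y} P(x,y) log₂ P(x,y). Per-cell terms -P(x,y)·log₂P(x,y):
  X=0: 0.51811, 0.05011
  X=1: 0.18575, 0.39711
  X=2: 0.49655, 0.22461
  X=3: 0.05011, 0.23825
Sum of the 8 terms: H(X,Y) = 2.1606 bits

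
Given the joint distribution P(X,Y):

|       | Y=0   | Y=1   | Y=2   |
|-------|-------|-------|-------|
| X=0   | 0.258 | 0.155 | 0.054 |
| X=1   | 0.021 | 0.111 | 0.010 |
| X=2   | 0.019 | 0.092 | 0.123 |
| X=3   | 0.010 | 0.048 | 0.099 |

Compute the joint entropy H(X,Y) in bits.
3.0883 bits

H(X,Y) = -Σ_{x,y} P(x,y) log₂ P(x,y). Per-cell terms -P(x,y)·log₂P(x,y):
  X=0: 0.50428, 0.41690, 0.22739
  X=1: 0.11704, 0.35202, 0.06644
  X=2: 0.10864, 0.31668, 0.37186
  X=3: 0.06644, 0.21028, 0.33031
Sum of the 12 terms: H(X,Y) = 3.0883 bits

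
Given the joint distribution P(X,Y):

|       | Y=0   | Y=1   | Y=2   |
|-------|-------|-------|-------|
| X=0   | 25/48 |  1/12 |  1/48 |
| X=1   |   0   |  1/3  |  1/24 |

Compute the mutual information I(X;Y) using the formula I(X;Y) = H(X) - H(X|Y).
0.5962 bits

I(X;Y) = H(X) - H(X|Y)

Marginal of X (row sums):
  P(X=0) = 25/48 + 1/12 + 1/48 = 5/8
  P(X=1) = 0 + 1/3 + 1/24 = 3/8
H(X) = -[(5/8)·log₂(5/8) + (3/8)·log₂(3/8)]
  = 0.4238 + 0.5306 = 0.9544 bits

Marginal of Y (column sums):
  P(Y=0) = 25/48 + 0 = 25/48
  P(Y=1) = 1/12 + 1/3 = 5/12
  P(Y=2) = 1/48 + 1/24 = 1/16
H(X|Y) = Σ_y P(y)·H(X|Y=y):
  Y=0: P(Y=0) = 25/48, P(X|Y=0) = (1, 0) → H(X|Y=0) = 0.0000
  Y=1: P(Y=1) = 5/12, P(X|Y=1) = (1/5, 4/5) → H(X|Y=1) = 0.7219
  Y=2: P(Y=2) = 1/16, P(X|Y=2) = (1/3, 2/3) → H(X|Y=2) = 0.9183
H(X|Y) = (25/48)·0.0000 + (5/12)·0.7219 + (1/16)·0.9183 = 0.3582 bits

I(X;Y) = H(X) - H(X|Y) = 0.9544 - 0.3582 = 0.5962 bits

Cross-check via I(X;Y) = H(X) + H(Y) - H(X,Y): computing H(Y) from the column sums and H(X,Y) from the 6 cells in the same way gives H(Y) = 1.2664 bits and H(X,Y) = 1.6246 bits, so
I(X;Y) = 0.9544 + 1.2664 - 1.6246 = 0.5962 bits ✓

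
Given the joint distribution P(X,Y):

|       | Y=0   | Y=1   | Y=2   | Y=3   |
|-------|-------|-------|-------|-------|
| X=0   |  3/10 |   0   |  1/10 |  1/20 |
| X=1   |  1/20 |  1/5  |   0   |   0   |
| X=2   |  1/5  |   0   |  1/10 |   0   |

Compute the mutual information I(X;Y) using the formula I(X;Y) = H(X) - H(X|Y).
0.6123 bits

I(X;Y) = H(X) - H(X|Y)

Marginal of X (row sums):
  P(X=0) = 3/10 + 0 + 1/10 + 1/20 = 9/20
  P(X=1) = 1/20 + 1/5 + 0 + 0 = 1/4
  P(X=2) = 1/5 + 0 + 1/10 + 0 = 3/10
H(X) = -[(9/20)·log₂(9/20) + (1/4)·log₂(1/4) + (3/10)·log₂(3/10)]
  = 0.5184 + 0.5000 + 0.5211 = 1.5395 bits

Marginal of Y (column sums):
  P(Y=0) = 3/10 + 1/20 + 1/5 = 11/20
  P(Y=1) = 0 + 1/5 + 0 = 1/5
  P(Y=2) = 1/10 + 0 + 1/10 = 1/5
  P(Y=3) = 1/20 + 0 + 0 = 1/20
H(X|Y) = Σ_y P(y)·H(X|Y=y):
  Y=0: P(Y=0) = 11/20, P(X|Y=0) = (6/11, 1/11, 4/11) → H(X|Y=0) = 1.3222
  Y=1: P(Y=1) = 1/5, P(X|Y=1) = (0, 1, 0) → H(X|Y=1) = 0.0000
  Y=2: P(Y=2) = 1/5, P(X|Y=2) = (1/2, 0, 1/2) → H(X|Y=2) = 1.0000
  Y=3: P(Y=3) = 1/20, P(X|Y=3) = (1, 0, 0) → H(X|Y=3) = 0.0000
H(X|Y) = (11/20)·1.3222 + (1/5)·0.0000 + (1/5)·1.0000 + (1/20)·0.0000 = 0.9272 bits

I(X;Y) = H(X) - H(X|Y) = 1.5395 - 0.9272 = 0.6123 bits

Cross-check via I(X;Y) = H(X) + H(Y) - H(X,Y): computing H(Y) from the column sums and H(X,Y) from the 12 cells in the same way gives H(Y) = 1.6192 bits and H(X,Y) = 2.5464 bits, so
I(X;Y) = 1.5395 + 1.6192 - 2.5464 = 0.6123 bits ✓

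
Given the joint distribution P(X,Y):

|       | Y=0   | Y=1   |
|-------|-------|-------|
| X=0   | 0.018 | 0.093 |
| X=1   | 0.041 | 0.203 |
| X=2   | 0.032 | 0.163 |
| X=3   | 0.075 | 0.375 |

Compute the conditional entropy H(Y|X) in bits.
0.6485 bits

H(Y|X) = H(X,Y) - H(X)

H(X,Y) = -Σ_{x,y} P(x,y) log₂ P(x,y). Per-cell terms -P(x,y)·log₂P(x,y):
  X=0: 0.104325, 0.318676
  X=1: 0.188938, 0.466991
  X=2: 0.158905, 0.426580
  X=3: 0.280272, 0.530639
Sum of the 8 terms: H(X,Y) = 2.47533 bits

Marginal of X (row sums):
  P(X=0) = 0.018 + 0.093 = 0.111
  P(X=1) = 0.041 + 0.203 = 0.244
  P(X=2) = 0.032 + 0.163 = 0.195
  P(X=3) = 0.075 + 0.375 = 0.450
H(X) = -[0.111·log₂(0.111) + 0.244·log₂(0.244) + 0.195·log₂(0.195) + 0.450·log₂(0.450)]
  = 0.352022 + 0.496551 + 0.459899 + 0.518401 = 1.82687 bits

H(Y|X) = H(X,Y) - H(X) = 2.47533 - 1.82687 = 0.6485 bits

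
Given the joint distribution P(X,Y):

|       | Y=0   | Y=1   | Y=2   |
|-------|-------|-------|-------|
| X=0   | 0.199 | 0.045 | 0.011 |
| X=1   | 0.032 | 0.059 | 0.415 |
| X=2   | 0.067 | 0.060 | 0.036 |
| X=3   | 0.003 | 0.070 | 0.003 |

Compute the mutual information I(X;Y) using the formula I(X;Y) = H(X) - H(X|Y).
0.5755 bits

I(X;Y) = H(X) - H(X|Y)

Marginal of X (row sums):
  P(X=0) = 0.199 + 0.045 + 0.011 = 0.255
  P(X=1) = 0.032 + 0.059 + 0.415 = 0.506
  P(X=2) = 0.067 + 0.060 + 0.036 = 0.163
  P(X=3) = 0.003 + 0.070 + 0.003 = 0.076
H(X) = -[0.255·log₂(0.255) + 0.506·log₂(0.506) + 0.163·log₂(0.163) + 0.076·log₂(0.076)]
  = 0.50271 + 0.49729 + 0.42658 + 0.28256 = 1.70914 bits

Marginal of Y (column sums):
  P(Y=0) = 0.199 + 0.032 + 0.067 + 0.003 = 0.301
  P(Y=1) = 0.045 + 0.059 + 0.060 + 0.070 = 0.234
  P(Y=2) = 0.011 + 0.415 + 0.036 + 0.003 = 0.465
H(X|Y) = Σ_y P(y)·H(X|Y=y):
  Y=0: P(Y=0) = 0.301, P(X|Y=0) = (199/301, 32/301, 67/301, 3/301) → H(X|Y=0) = 1.28720
  Y=1: P(Y=1) = 0.234, P(X|Y=1) = (5/26, 59/234, 10/39, 35/117) → H(X|Y=1) = 1.98288
  Y=2: P(Y=2) = 0.465, P(X|Y=2) = (11/465, 83/93, 12/155, 1/155) → H(X|Y=2) = 0.60696
H(X|Y) = 0.301·1.28720 + 0.234·1.98288 + 0.465·0.60696 = 1.13368 bits

I(X;Y) = H(X) - H(X|Y) = 1.70914 - 1.13368 = 0.5755 bits

Cross-check via I(X;Y) = H(X) + H(Y) - H(X,Y): computing H(Y) from the column sums and H(X,Y) from the 12 cells in the same way gives H(Y) = 1.52539 bits and H(X,Y) = 2.65907 bits, so
I(X;Y) = 1.70914 + 1.52539 - 2.65907 = 0.5755 bits ✓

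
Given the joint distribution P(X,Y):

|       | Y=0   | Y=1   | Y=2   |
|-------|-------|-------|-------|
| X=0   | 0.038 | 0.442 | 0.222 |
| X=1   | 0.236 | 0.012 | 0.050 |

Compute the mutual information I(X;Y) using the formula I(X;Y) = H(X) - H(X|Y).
0.4525 bits

I(X;Y) = H(X) - H(X|Y)

Marginal of X (row sums):
  P(X=0) = 0.038 + 0.442 + 0.222 = 0.702
  P(X=1) = 0.236 + 0.012 + 0.050 = 0.298
H(X) = -[0.702·log₂(0.702) + 0.298·log₂(0.298)]
  = 0.35834 + 0.52049 = 0.87883 bits

Marginal of Y (column sums):
  P(Y=0) = 0.038 + 0.236 = 0.274
  P(Y=1) = 0.442 + 0.012 = 0.454
  P(Y=2) = 0.222 + 0.050 = 0.272
H(X|Y) = Σ_y P(y)·H(X|Y=y):
  Y=0: P(Y=0) = 0.274, P(X|Y=0) = (19/137, 118/137) → H(X|Y=0) = 0.58079
  Y=1: P(Y=1) = 0.454, P(X|Y=1) = (221/227, 6/227) → H(X|Y=1) = 0.17617
  Y=2: P(Y=2) = 0.272, P(X|Y=2) = (111/136, 25/136) → H(X|Y=2) = 0.68837
H(X|Y) = 0.274·0.58079 + 0.454·0.17617 + 0.272·0.68837 = 0.42635 bits

I(X;Y) = H(X) - H(X|Y) = 0.87883 - 0.42635 = 0.4525 bits

Cross-check via I(X;Y) = H(X) + H(Y) - H(X,Y): computing H(Y) from the column sums and H(X,Y) from the 6 cells in the same way gives H(Y) = 1.53988 bits and H(X,Y) = 1.96623 bits, so
I(X;Y) = 0.87883 + 1.53988 - 1.96623 = 0.4525 bits ✓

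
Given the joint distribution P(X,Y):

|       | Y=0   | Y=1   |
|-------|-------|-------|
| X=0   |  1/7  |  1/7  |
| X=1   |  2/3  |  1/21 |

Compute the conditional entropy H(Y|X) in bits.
0.5381 bits

H(Y|X) = H(X,Y) - H(X)

H(X,Y) = -Σ_{x,y} P(x,y) log₂ P(x,y). Per-cell terms -P(x,y)·log₂P(x,y):
  X=0: 0.40105, 0.40105
  X=1: 0.38998, 0.20916
Sum of the 4 terms: H(X,Y) = 1.4012 bits

Marginal of X (row sums):
  P(X=0) = 1/7 + 1/7 = 2/7
  P(X=1) = 2/3 + 1/21 = 5/7
H(X) = -[(2/7)·log₂(2/7) + (5/7)·log₂(5/7)]
  = 0.51639 + 0.34673 = 0.8631 bits

H(Y|X) = H(X,Y) - H(X) = 1.4012 - 0.8631 = 0.5381 bits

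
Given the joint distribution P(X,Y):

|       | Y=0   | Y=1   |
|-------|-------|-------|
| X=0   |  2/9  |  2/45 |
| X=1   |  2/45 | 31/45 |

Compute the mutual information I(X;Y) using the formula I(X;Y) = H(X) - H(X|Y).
0.4214 bits

I(X;Y) = H(X) - H(X|Y)

Marginal of X (row sums):
  P(X=0) = 2/9 + 2/45 = 4/15
  P(X=1) = 2/45 + 31/45 = 11/15
H(X) = -[(4/15)·log₂(4/15) + (11/15)·log₂(11/15)]
  = 0.50850 + 0.32814 = 0.83664 bits

Marginal of Y (column sums):
  P(Y=0) = 2/9 + 2/45 = 4/15
  P(Y=1) = 2/45 + 31/45 = 11/15
H(X|Y) = Σ_y P(y)·H(X|Y=y):
  Y=0: P(Y=0) = 4/15, P(X|Y=0) = (5/6, 1/6) → H(X|Y=0) = 0.65002
  Y=1: P(Y=1) = 11/15, P(X|Y=1) = (2/33, 31/33) → H(X|Y=1) = 0.32985
H(X|Y) = (4/15)·0.65002 + (11/15)·0.32985 = 0.41523 bits

I(X;Y) = H(X) - H(X|Y) = 0.83664 - 0.41523 = 0.4214 bits

Cross-check via I(X;Y) = H(X) + H(Y) - H(X,Y): computing H(Y) from the column sums and H(X,Y) from the 4 cells in the same way gives H(Y) = 0.83664 bits and H(X,Y) = 1.25187 bits, so
I(X;Y) = 0.83664 + 0.83664 - 1.25187 = 0.4214 bits ✓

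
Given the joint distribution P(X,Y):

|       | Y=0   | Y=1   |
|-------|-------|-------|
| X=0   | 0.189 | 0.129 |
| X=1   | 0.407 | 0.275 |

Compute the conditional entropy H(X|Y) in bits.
0.9022 bits

H(X|Y) = H(X,Y) - H(Y)

H(X,Y) = -Σ_{x,y} P(x,y) log₂ P(x,y). Per-cell terms -P(x,y)·log₂P(x,y):
  X=0: 0.45427, 0.38114
  X=1: 0.52784, 0.51219
Sum of the 4 terms: H(X,Y) = 1.8754 bits

Marginal of Y (column sums):
  P(Y=0) = 0.189 + 0.407 = 0.596
  P(Y=1) = 0.129 + 0.275 = 0.404
H(Y) = -[0.596·log₂(0.596) + 0.404·log₂(0.404)]
  = 0.44498 + 0.52826 = 0.9732 bits

H(X|Y) = H(X,Y) - H(Y) = 1.8754 - 0.9732 = 0.9022 bits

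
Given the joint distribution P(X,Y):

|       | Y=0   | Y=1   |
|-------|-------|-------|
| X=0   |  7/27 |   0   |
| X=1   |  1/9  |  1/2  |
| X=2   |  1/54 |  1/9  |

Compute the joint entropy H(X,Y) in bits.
1.8159 bits

H(X,Y) = -Σ_{x,y} P(x,y) log₂ P(x,y). Per-cell terms -P(x,y)·log₂P(x,y):
  X=0: 0.5049, 0.0000
  X=1: 0.3522, 0.5000
  X=2: 0.1066, 0.3522
  (cells with P = 0 contribute 0)
Sum of the 6 terms: H(X,Y) = 1.8159 bits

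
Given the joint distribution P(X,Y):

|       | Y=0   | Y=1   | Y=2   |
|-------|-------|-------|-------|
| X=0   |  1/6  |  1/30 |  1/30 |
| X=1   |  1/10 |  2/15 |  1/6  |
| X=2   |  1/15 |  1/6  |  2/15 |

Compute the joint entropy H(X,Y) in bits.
2.9874 bits

H(X,Y) = -Σ_{x,y} P(x,y) log₂ P(x,y). Per-cell terms -P(x,y)·log₂P(x,y):
  X=0: 0.43083, 0.16356, 0.16356
  X=1: 0.33219, 0.38759, 0.43083
  X=2: 0.26046, 0.43083, 0.38759
Sum of the 9 terms: H(X,Y) = 2.9874 bits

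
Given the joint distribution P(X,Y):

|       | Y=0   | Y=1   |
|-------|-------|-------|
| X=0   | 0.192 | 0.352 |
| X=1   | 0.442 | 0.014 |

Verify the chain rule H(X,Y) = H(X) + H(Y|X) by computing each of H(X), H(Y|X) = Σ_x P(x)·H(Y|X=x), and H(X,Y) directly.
H(X) = 0.9944 bits, H(Y|X) = 0.5998 bits, H(X,Y) = 1.5942 bits

Marginal of X (row sums):
  P(X=0) = 0.192 + 0.352 = 0.544
  P(X=1) = 0.442 + 0.014 = 0.456
H(X) = -[0.544·log₂(0.544) + 0.456·log₂(0.456)]
  = 0.47781 + 0.51660 = 0.9944 bits

H(Y|X) = Σ_x P(x)·H(Y|X=x):
  X=0: P(X=0) = 0.544, P(Y|X=0) = (6/17, 11/17) → H(Y|X=0) = 0.93667
  X=1: P(X=1) = 0.456, P(Y|X=1) = (221/228, 7/228) → H(Y|X=1) = 0.19790
H(Y|X) = 0.544·0.93667 + 0.456·0.19790 = 0.5998 bits

H(X,Y) = -Σ_{x,y} P(x,y) log₂ P(x,y). Per-cell terms -P(x,y)·log₂P(x,y):
  X=0: 0.45712, 0.53024
  X=1: 0.52062, 0.08622
Sum of the 4 terms: H(X,Y) = 1.5942 bits

Chain rule check:
  H(X) + H(Y|X) = 0.9944 + 0.5998 = 1.5942 bits
  H(X,Y) = 1.5942 bits
✓ Chain rule verified.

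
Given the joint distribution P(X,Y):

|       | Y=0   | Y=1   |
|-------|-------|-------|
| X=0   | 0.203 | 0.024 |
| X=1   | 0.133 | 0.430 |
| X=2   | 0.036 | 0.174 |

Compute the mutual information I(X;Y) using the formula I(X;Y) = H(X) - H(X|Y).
0.2588 bits

I(X;Y) = H(X) - H(X|Y)

Marginal of X (row sums):
  P(X=0) = 0.203 + 0.024 = 0.227
  P(X=1) = 0.133 + 0.430 = 0.563
  P(X=2) = 0.036 + 0.174 = 0.210
H(X) = -[0.227·log₂(0.227) + 0.563·log₂(0.563) + 0.210·log₂(0.210)]
  = 0.4856 + 0.4666 + 0.4728 = 1.4250 bits

Marginal of Y (column sums):
  P(Y=0) = 0.203 + 0.133 + 0.036 = 0.372
  P(Y=1) = 0.024 + 0.430 + 0.174 = 0.628
H(X|Y) = Σ_y P(y)·H(X|Y=y):
  Y=0: P(Y=0) = 0.372, P(X|Y=0) = (203/372, 133/372, 3/31) → H(X|Y=0) = 1.3334
  Y=1: P(Y=1) = 0.628, P(X|Y=1) = (6/157, 215/314, 87/314) → H(X|Y=1) = 1.0672
H(X|Y) = 0.372·1.3334 + 0.628·1.0672 = 1.1662 bits

I(X;Y) = H(X) - H(X|Y) = 1.4250 - 1.1662 = 0.2588 bits

Cross-check via I(X;Y) = H(X) + H(Y) - H(X,Y): computing H(Y) from the column sums and H(X,Y) from the 6 cells in the same way gives H(Y) = 0.9522 bits and H(X,Y) = 2.1184 bits, so
I(X;Y) = 1.4250 + 0.9522 - 2.1184 = 0.2588 bits ✓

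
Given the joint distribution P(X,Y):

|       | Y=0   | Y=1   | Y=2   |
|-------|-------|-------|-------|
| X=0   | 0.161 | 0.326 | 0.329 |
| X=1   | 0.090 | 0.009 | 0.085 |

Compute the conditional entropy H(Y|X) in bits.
1.4664 bits

H(Y|X) = H(X,Y) - H(X)

H(X,Y) = -Σ_{x,y} P(x,y) log₂ P(x,y). Per-cell terms -P(x,y)·log₂P(x,y):
  X=0: 0.424214, 0.527160, 0.527664
  X=1: 0.312654, 0.061163, 0.302293
Sum of the 6 terms: H(X,Y) = 2.15515 bits

Marginal of X (row sums):
  P(X=0) = 0.161 + 0.326 + 0.329 = 0.816
  P(X=1) = 0.090 + 0.009 + 0.085 = 0.184
H(X) = -[0.816·log₂(0.816) + 0.184·log₂(0.184)]
  = 0.239381 + 0.449369 = 0.68875 bits

H(Y|X) = H(X,Y) - H(X) = 2.15515 - 0.68875 = 1.4664 bits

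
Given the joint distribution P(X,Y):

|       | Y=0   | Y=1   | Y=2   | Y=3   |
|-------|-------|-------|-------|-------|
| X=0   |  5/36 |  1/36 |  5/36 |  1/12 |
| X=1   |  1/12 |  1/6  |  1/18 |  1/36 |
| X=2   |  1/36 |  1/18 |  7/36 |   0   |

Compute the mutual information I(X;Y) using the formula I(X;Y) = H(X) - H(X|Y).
0.2807 bits

I(X;Y) = H(X) - H(X|Y)

Marginal of X (row sums):
  P(X=0) = 5/36 + 1/36 + 5/36 + 1/12 = 7/18
  P(X=1) = 1/12 + 1/6 + 1/18 + 1/36 = 1/3
  P(X=2) = 1/36 + 1/18 + 7/36 + 0 = 5/18
H(X) = -[(7/18)·log₂(7/18) + (1/3)·log₂(1/3) + (5/18)·log₂(5/18)]
  = 0.52989 + 0.52832 + 0.51333 = 1.57154 bits

Marginal of Y (column sums):
  P(Y=0) = 5/36 + 1/12 + 1/36 = 1/4
  P(Y=1) = 1/36 + 1/6 + 1/18 = 1/4
  P(Y=2) = 5/36 + 1/18 + 7/36 = 7/18
  P(Y=3) = 1/12 + 1/36 + 0 = 1/9
H(X|Y) = Σ_y P(y)·H(X|Y=y):
  Y=0: P(Y=0) = 1/4, P(X|Y=0) = (5/9, 1/3, 1/9) → H(X|Y=0) = 1.35164
  Y=1: P(Y=1) = 1/4, P(X|Y=1) = (1/9, 2/3, 2/9) → H(X|Y=1) = 1.22439
  Y=2: P(Y=2) = 7/18, P(X|Y=2) = (5/14, 1/7, 1/2) → H(X|Y=2) = 1.43156
  Y=3: P(Y=3) = 1/9, P(X|Y=3) = (3/4, 1/4, 0) → H(X|Y=3) = 0.81128
H(X|Y) = (1/4)·1.35164 + (1/4)·1.22439 + (7/18)·1.43156 + (1/9)·0.81128 = 1.29087 bits

I(X;Y) = H(X) - H(X|Y) = 1.57154 - 1.29087 = 0.2807 bits

Cross-check via I(X;Y) = H(X) + H(Y) - H(X,Y): computing H(Y) from the column sums and H(X,Y) from the 12 cells in the same way gives H(Y) = 1.88210 bits and H(X,Y) = 3.17297 bits, so
I(X;Y) = 1.57154 + 1.88210 - 3.17297 = 0.2807 bits ✓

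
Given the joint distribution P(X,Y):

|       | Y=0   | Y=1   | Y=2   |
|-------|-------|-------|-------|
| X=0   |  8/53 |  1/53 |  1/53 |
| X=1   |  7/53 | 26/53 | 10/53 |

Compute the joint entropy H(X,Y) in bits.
1.9717 bits

H(X,Y) = -Σ_{x,y} P(x,y) log₂ P(x,y). Per-cell terms -P(x,y)·log₂P(x,y):
  X=0: 0.4118, 0.1081, 0.1081
  X=1: 0.3857, 0.5040, 0.4540
Sum of the 6 terms: H(X,Y) = 1.9717 bits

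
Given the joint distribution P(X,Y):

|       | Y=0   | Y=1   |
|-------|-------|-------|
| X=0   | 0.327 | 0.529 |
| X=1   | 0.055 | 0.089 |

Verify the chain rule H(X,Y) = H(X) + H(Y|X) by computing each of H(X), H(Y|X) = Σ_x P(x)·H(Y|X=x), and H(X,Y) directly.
H(X) = 0.5946 bits, H(Y|X) = 0.9594 bits, H(X,Y) = 1.5541 bits

Marginal of X (row sums):
  P(X=0) = 0.327 + 0.529 = 0.856
  P(X=1) = 0.055 + 0.089 = 0.144
H(X) = -[0.856·log₂(0.856) + 0.144·log₂(0.144)]
  = 0.192016 + 0.402604 = 0.5946 bits

H(Y|X) = Σ_x P(x)·H(Y|X=x):
  X=0: P(X=0) = 0.856, P(Y|X=0) = (327/856, 529/856) → H(Y|X=0) = 0.959449
  X=1: P(X=1) = 0.144, P(Y|X=1) = (55/144, 89/144) → H(Y|X=1) = 0.959404
H(Y|X) = 0.856·0.959449 + 0.144·0.959404 = 0.9594 bits

H(X,Y) = -Σ_{x,y} P(x,y) log₂ P(x,y). Per-cell terms -P(x,y)·log₂P(x,y):
  X=0: 0.527332, 0.485971
  X=1: 0.230143, 0.310615
Sum of the 4 terms: H(X,Y) = 1.5541 bits

Chain rule check:
  H(X) + H(Y|X) = 0.5946 + 0.9594 = 1.5540 bits
  H(X,Y) = 1.5541 bits
✓ Chain rule verified (Δ = 0.0001 is 4-dp rounding noise: each of the three values was rounded independently).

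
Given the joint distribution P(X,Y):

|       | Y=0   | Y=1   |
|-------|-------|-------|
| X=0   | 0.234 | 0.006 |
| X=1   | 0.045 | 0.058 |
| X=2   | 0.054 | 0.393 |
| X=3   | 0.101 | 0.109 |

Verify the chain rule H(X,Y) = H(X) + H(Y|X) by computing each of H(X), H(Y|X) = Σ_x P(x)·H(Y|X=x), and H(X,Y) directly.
H(X) = 1.8240 bits, H(Y|X) = 0.5897 bits, H(X,Y) = 2.4137 bits

Marginal of X (row sums):
  P(X=0) = 0.234 + 0.006 = 0.240
  P(X=1) = 0.045 + 0.058 = 0.103
  P(X=2) = 0.054 + 0.393 = 0.447
  P(X=3) = 0.101 + 0.109 = 0.210
H(X) = -[0.240·log₂(0.240) + 0.103·log₂(0.103) + 0.447·log₂(0.447) + 0.210·log₂(0.210)]
  = 0.49413 + 0.33777 + 0.51926 + 0.47282 = 1.8240 bits

H(Y|X) = Σ_x P(x)·H(Y|X=x):
  X=0: P(X=0) = 0.240, P(Y|X=0) = (39/40, 1/40) → H(Y|X=0) = 0.16866
  X=1: P(X=1) = 0.103, P(Y|X=1) = (45/103, 58/103) → H(Y|X=1) = 0.98848
  X=2: P(X=2) = 0.447, P(Y|X=2) = (18/149, 131/149) → H(Y|X=2) = 0.53167
  X=3: P(X=3) = 0.210, P(Y|X=3) = (101/210, 109/210) → H(Y|X=3) = 0.99895
H(Y|X) = 0.240·0.16866 + 0.103·0.98848 + 0.447·0.53167 + 0.210·0.99895 = 0.5897 bits

H(X,Y) = -Σ_{x,y} P(x,y) log₂ P(x,y). Per-cell terms -P(x,y)·log₂P(x,y):
  X=0: 0.49033, 0.04428
  X=1: 0.20133, 0.23825
  X=2: 0.22739, 0.52953
  X=3: 0.33406, 0.34854
Sum of the 8 terms: H(X,Y) = 2.4137 bits

Chain rule check:
  H(X) + H(Y|X) = 1.8240 + 0.5897 = 2.4137 bits
  H(X,Y) = 2.4137 bits
✓ Chain rule verified.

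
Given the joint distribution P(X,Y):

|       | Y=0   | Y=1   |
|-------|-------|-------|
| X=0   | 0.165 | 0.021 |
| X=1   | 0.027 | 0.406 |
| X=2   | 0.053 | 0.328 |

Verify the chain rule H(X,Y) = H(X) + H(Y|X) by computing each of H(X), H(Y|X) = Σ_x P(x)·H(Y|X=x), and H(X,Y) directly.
H(X) = 1.5046 bits, H(Y|X) = 0.4621 bits, H(X,Y) = 1.9667 bits

Marginal of X (row sums):
  P(X=0) = 0.165 + 0.021 = 0.186
  P(X=1) = 0.027 + 0.406 = 0.433
  P(X=2) = 0.053 + 0.328 = 0.381
H(X) = -[0.186·log₂(0.186) + 0.433·log₂(0.433) + 0.381·log₂(0.381)]
  = 0.45135 + 0.52287 + 0.53040 = 1.5046 bits

H(Y|X) = Σ_x P(x)·H(Y|X=x):
  X=0: P(X=0) = 0.186, P(Y|X=0) = (55/62, 7/62) → H(Y|X=0) = 0.50861
  X=1: P(X=1) = 0.433, P(Y|X=1) = (27/433, 406/433) → H(Y|X=1) = 0.33673
  X=2: P(X=2) = 0.381, P(Y|X=2) = (53/381, 328/381) → H(Y|X=2) = 0.58190
H(Y|X) = 0.186·0.50861 + 0.433·0.33673 + 0.381·0.58190 = 0.4621 bits

H(X,Y) = -Σ_{x,y} P(x,y) log₂ P(x,y). Per-cell terms -P(x,y)·log₂P(x,y):
  X=0: 0.42891, 0.11704
  X=1: 0.14069, 0.52798
  X=2: 0.22461, 0.52750
Sum of the 6 terms: H(X,Y) = 1.9667 bits

Chain rule check:
  H(X) + H(Y|X) = 1.5046 + 0.4621 = 1.9667 bits
  H(X,Y) = 1.9667 bits
✓ Chain rule verified.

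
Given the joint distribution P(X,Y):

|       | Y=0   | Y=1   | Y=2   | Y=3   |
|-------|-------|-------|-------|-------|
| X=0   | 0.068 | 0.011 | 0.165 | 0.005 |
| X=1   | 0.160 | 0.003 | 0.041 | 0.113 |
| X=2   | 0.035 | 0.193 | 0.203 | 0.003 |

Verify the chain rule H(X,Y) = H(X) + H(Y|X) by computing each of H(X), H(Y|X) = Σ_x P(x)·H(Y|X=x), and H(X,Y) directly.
H(X) = 1.5475 bits, H(Y|X) = 1.3670 bits, H(X,Y) = 2.9144 bits

Marginal of X (row sums):
  P(X=0) = 0.068 + 0.011 + 0.165 + 0.005 = 0.249
  P(X=1) = 0.160 + 0.003 + 0.041 + 0.113 = 0.317
  P(X=2) = 0.035 + 0.193 + 0.203 + 0.003 = 0.434
H(X) = -[0.249·log₂(0.249) + 0.317·log₂(0.317) + 0.434·log₂(0.434)]
  = 0.49944 + 0.52541 + 0.52264 = 1.5475 bits

H(Y|X) = Σ_x P(x)·H(Y|X=x):
  X=0: P(X=0) = 0.249, P(Y|X=0) = (68/249, 11/249, 55/83, 5/249) → H(Y|X=0) = 1.21681
  X=1: P(X=1) = 0.317, P(Y|X=1) = (160/317, 3/317, 41/317, 113/317) → H(Y|X=1) = 1.47363
  X=2: P(X=2) = 0.434, P(Y|X=2) = (5/62, 193/434, 29/62, 3/434) → H(Y|X=2) = 1.37518
H(Y|X) = 0.249·1.21681 + 0.317·1.47363 + 0.434·1.37518 = 1.3670 bits

H(X,Y) = -Σ_{x,y} P(x,y) log₂ P(x,y). Per-cell terms -P(x,y)·log₂P(x,y):
  X=0: 0.26373, 0.07157, 0.42891, 0.03822
  X=1: 0.42302, 0.02514, 0.18894, 0.35545
  X=2: 0.16928, 0.45805, 0.46699, 0.02514
Sum of the 12 terms: H(X,Y) = 2.9144 bits

Chain rule check:
  H(X) + H(Y|X) = 1.5475 + 1.3670 = 2.9145 bits
  H(X,Y) = 2.9144 bits
✓ Chain rule verified (Δ = 0.0001 is 4-dp rounding noise: each of the three values was rounded independently).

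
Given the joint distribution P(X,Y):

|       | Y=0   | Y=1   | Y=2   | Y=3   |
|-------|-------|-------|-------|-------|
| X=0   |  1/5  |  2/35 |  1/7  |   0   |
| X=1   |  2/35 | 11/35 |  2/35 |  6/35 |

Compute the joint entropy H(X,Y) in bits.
2.5343 bits

H(X,Y) = -Σ_{x,y} P(x,y) log₂ P(x,y). Per-cell terms -P(x,y)·log₂P(x,y):
  X=0: 0.46439, 0.23596, 0.40105, 0.00000
  X=1: 0.23596, 0.52481, 0.23596, 0.43617
  (cells with P = 0 contribute 0)
Sum of the 8 terms: H(X,Y) = 2.5343 bits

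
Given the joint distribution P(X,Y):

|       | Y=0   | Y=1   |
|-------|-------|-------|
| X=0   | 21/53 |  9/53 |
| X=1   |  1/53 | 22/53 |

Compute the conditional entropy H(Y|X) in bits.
0.6108 bits

H(Y|X) = H(X,Y) - H(X)

H(X,Y) = -Σ_{x,y} P(x,y) log₂ P(x,y). Per-cell terms -P(x,y)·log₂P(x,y):
  X=0: 0.52920, 0.43438
  X=1: 0.10807, 0.52654
Sum of the 4 terms: H(X,Y) = 1.5982 bits

Marginal of X (row sums):
  P(X=0) = 21/53 + 9/53 = 30/53
  P(X=1) = 1/53 + 22/53 = 23/53
H(X) = -[(30/53)·log₂(30/53) + (23/53)·log₂(23/53)]
  = 0.46473 + 0.52265 = 0.9874 bits

H(Y|X) = H(X,Y) - H(X) = 1.5982 - 0.9874 = 0.6108 bits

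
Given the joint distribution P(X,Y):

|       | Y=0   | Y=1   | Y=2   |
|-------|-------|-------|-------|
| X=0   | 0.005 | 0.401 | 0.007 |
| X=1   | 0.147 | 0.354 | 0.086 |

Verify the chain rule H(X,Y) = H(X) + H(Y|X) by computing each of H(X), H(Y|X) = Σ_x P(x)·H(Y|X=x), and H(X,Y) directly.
H(X) = 0.9780 bits, H(Y|X) = 0.8803 bits, H(X,Y) = 1.8583 bits

Marginal of X (row sums):
  P(X=0) = 0.005 + 0.401 + 0.007 = 0.413
  P(X=1) = 0.147 + 0.354 + 0.086 = 0.587
H(X) = -[0.413·log₂(0.413) + 0.587·log₂(0.587)]
  = 0.5269 + 0.4511 = 0.9780 bits

H(Y|X) = Σ_x P(x)·H(Y|X=x):
  X=0: P(X=0) = 0.413, P(Y|X=0) = (5/413, 401/413, 1/59) → H(Y|X=0) = 0.2181
  X=1: P(X=1) = 0.587, P(Y|X=1) = (147/587, 354/587, 86/587) → H(Y|X=1) = 1.3462
H(Y|X) = 0.413·0.2181 + 0.587·1.3462 = 0.8803 bits

H(X,Y) = -Σ_{x,y} P(x,y) log₂ P(x,y). Per-cell terms -P(x,y)·log₂P(x,y):
  X=0: 0.0382, 0.5286, 0.0501
  X=1: 0.4066, 0.5304, 0.3044
Sum of the 6 terms: H(X,Y) = 1.8583 bits

Chain rule check:
  H(X) + H(Y|X) = 0.9780 + 0.8803 = 1.8583 bits
  H(X,Y) = 1.8583 bits
✓ Chain rule verified.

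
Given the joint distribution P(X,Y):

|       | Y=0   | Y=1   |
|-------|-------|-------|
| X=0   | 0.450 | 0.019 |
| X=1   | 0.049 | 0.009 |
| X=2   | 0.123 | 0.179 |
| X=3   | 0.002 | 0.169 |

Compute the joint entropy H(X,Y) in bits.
2.1689 bits

H(X,Y) = -Σ_{x,y} P(x,y) log₂ P(x,y). Per-cell terms -P(x,y)·log₂P(x,y):
  X=0: 0.51840, 0.10864
  X=1: 0.21320, 0.06116
  X=2: 0.37186, 0.44427
  X=3: 0.01793, 0.43347
Sum of the 8 terms: H(X,Y) = 2.1689 bits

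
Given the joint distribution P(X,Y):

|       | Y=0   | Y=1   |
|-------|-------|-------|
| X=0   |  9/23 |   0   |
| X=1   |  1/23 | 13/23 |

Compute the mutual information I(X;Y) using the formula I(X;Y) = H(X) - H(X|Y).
0.7617 bits

I(X;Y) = H(X) - H(X|Y)

Marginal of X (row sums):
  P(X=0) = 9/23 + 0 = 9/23
  P(X=1) = 1/23 + 13/23 = 14/23
H(X) = -[(9/23)·log₂(9/23) + (14/23)·log₂(14/23)]
  = 0.52968 + 0.43595 = 0.9656 bits

Marginal of Y (column sums):
  P(Y=0) = 9/23 + 1/23 = 10/23
  P(Y=1) = 0 + 13/23 = 13/23
H(X|Y) = Σ_y P(y)·H(X|Y=y):
  Y=0: P(Y=0) = 10/23, P(X|Y=0) = (9/10, 1/10) → H(X|Y=0) = 0.46900
  Y=1: P(Y=1) = 13/23, P(X|Y=1) = (0, 1) → H(X|Y=1) = 0.00000
H(X|Y) = (10/23)·0.46900 + (13/23)·0.00000 = 0.2039 bits

I(X;Y) = H(X) - H(X|Y) = 0.9656 - 0.2039 = 0.7617 bits

Cross-check via I(X;Y) = H(X) + H(Y) - H(X,Y): computing H(Y) from the column sums and H(X,Y) from the 4 cells in the same way gives H(Y) = 0.9877 bits and H(X,Y) = 1.1916 bits, so
I(X;Y) = 0.9656 + 0.9877 - 1.1916 = 0.7617 bits ✓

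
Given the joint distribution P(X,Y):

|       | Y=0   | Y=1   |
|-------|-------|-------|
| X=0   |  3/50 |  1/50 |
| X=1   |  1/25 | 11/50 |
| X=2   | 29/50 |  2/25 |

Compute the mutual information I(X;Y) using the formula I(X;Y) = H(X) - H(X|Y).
0.3268 bits

I(X;Y) = H(X) - H(X|Y)

Marginal of X (row sums):
  P(X=0) = 3/50 + 1/50 = 2/25
  P(X=1) = 1/25 + 11/50 = 13/50
  P(X=2) = 29/50 + 2/25 = 33/50
H(X) = -[(2/25)·log₂(2/25) + (13/50)·log₂(13/50) + (33/50)·log₂(33/50)]
  = 0.29151 + 0.50529 + 0.39564 = 1.19244 bits

Marginal of Y (column sums):
  P(Y=0) = 3/50 + 1/25 + 29/50 = 17/25
  P(Y=1) = 1/50 + 11/50 + 2/25 = 8/25
H(X|Y) = Σ_y P(y)·H(X|Y=y):
  Y=0: P(Y=0) = 17/25, P(X|Y=0) = (3/34, 1/17, 29/34) → H(X|Y=0) = 0.74522
  Y=1: P(Y=1) = 8/25, P(X|Y=1) = (1/16, 11/16, 1/4) → H(X|Y=1) = 1.12164
H(X|Y) = (17/25)·0.74522 + (8/25)·1.12164 = 0.86567 bits

I(X;Y) = H(X) - H(X|Y) = 1.19244 - 0.86567 = 0.3268 bits

Cross-check via I(X;Y) = H(X) + H(Y) - H(X,Y): computing H(Y) from the column sums and H(X,Y) from the 6 cells in the same way gives H(Y) = 0.90438 bits and H(X,Y) = 1.77005 bits, so
I(X;Y) = 1.19244 + 0.90438 - 1.77005 = 0.3268 bits ✓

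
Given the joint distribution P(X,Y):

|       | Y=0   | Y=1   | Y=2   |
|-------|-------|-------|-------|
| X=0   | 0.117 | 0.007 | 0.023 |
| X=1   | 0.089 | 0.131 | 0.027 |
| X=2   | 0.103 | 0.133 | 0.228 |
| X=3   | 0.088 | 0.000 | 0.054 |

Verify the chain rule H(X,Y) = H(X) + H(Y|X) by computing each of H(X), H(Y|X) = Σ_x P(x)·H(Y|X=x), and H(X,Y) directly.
H(X) = 1.8188 bits, H(Y|X) = 1.3012 bits, H(X,Y) = 3.1200 bits

Marginal of X (row sums):
  P(X=0) = 0.117 + 0.007 + 0.023 = 0.147
  P(X=1) = 0.089 + 0.131 + 0.027 = 0.247
  P(X=2) = 0.103 + 0.133 + 0.228 = 0.464
  P(X=3) = 0.088 + 0.000 + 0.054 = 0.142
H(X) = -[0.147·log₂(0.147) + 0.247·log₂(0.247) + 0.464·log₂(0.464) + 0.142·log₂(0.142)]
  = 0.40662 + 0.49830 + 0.51402 + 0.39988 = 1.8188 bits

H(Y|X) = Σ_x P(x)·H(Y|X=x):
  X=0: P(X=0) = 0.147, P(Y|X=0) = (39/49, 1/21, 23/147) → H(Y|X=0) = 0.88997
  X=1: P(X=1) = 0.247, P(Y|X=1) = (89/247, 131/247, 27/247) → H(Y|X=1) = 1.36496
  X=2: P(X=2) = 0.464, P(Y|X=2) = (103/464, 133/464, 57/116) → H(Y|X=2) = 1.50246
  X=3: P(X=3) = 0.142, P(Y|X=3) = (44/71, 0, 27/71) → H(Y|X=3) = 0.95824
H(Y|X) = 0.147·0.88997 + 0.247·1.36496 + 0.464·1.50246 + 0.142·0.95824 = 1.3012 bits

H(X,Y) = -Σ_{x,y} P(x,y) log₂ P(x,y). Per-cell terms -P(x,y)·log₂P(x,y):
  X=0: 0.36216, 0.05011, 0.12517
  X=1: 0.31061, 0.38414, 0.14069
  X=2: 0.33777, 0.38710, 0.48630
  X=3: 0.30856, 0.00000, 0.22739
  (cells with P = 0 contribute 0)
Sum of the 12 terms: H(X,Y) = 3.1200 bits

Chain rule check:
  H(X) + H(Y|X) = 1.8188 + 1.3012 = 3.1200 bits
  H(X,Y) = 3.1200 bits
✓ Chain rule verified.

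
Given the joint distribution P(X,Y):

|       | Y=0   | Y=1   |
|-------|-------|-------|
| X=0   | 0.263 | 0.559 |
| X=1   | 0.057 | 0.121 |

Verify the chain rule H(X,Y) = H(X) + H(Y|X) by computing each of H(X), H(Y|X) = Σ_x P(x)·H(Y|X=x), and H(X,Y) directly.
H(X) = 0.6757 bits, H(Y|X) = 0.9044 bits, H(X,Y) = 1.5801 bits

Marginal of X (row sums):
  P(X=0) = 0.263 + 0.559 = 0.822
  P(X=1) = 0.057 + 0.121 = 0.178
H(X) = -[0.822·log₂(0.822) + 0.178·log₂(0.178)]
  = 0.2325 + 0.4432 = 0.6757 bits

H(Y|X) = Σ_x P(x)·H(Y|X=x):
  X=0: P(X=0) = 0.822, P(Y|X=0) = (263/822, 559/822) → H(Y|X=0) = 0.9043
  X=1: P(X=1) = 0.178, P(Y|X=1) = (57/178, 121/178) → H(Y|X=1) = 0.9046
H(Y|X) = 0.822·0.9043 + 0.178·0.9046 = 0.9044 bits

H(X,Y) = -Σ_{x,y} P(x,y) log₂ P(x,y). Per-cell terms -P(x,y)·log₂P(x,y):
  X=0: 0.5068, 0.4690
  X=1: 0.2356, 0.3687
Sum of the 4 terms: H(X,Y) = 1.5801 bits

Chain rule check:
  H(X) + H(Y|X) = 0.6757 + 0.9044 = 1.5801 bits
  H(X,Y) = 1.5801 bits
✓ Chain rule verified.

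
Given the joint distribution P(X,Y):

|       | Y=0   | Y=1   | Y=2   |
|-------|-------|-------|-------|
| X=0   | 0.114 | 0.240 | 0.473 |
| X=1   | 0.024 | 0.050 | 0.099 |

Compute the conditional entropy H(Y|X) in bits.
1.3732 bits

H(Y|X) = H(X,Y) - H(X)

H(X,Y) = -Σ_{x,y} P(x,y) log₂ P(x,y). Per-cell terms -P(x,y)·log₂P(x,y):
  X=0: 0.35715, 0.49413, 0.51088
  X=1: 0.12914, 0.21610, 0.33031
Sum of the 6 terms: H(X,Y) = 2.0377 bits

Marginal of X (row sums):
  P(X=0) = 0.114 + 0.240 + 0.473 = 0.827
  P(X=1) = 0.024 + 0.050 + 0.099 = 0.173
H(X) = -[0.827·log₂(0.827) + 0.173·log₂(0.173)]
  = 0.22663 + 0.43789 = 0.6645 bits

H(Y|X) = H(X,Y) - H(X) = 2.0377 - 0.6645 = 1.3732 bits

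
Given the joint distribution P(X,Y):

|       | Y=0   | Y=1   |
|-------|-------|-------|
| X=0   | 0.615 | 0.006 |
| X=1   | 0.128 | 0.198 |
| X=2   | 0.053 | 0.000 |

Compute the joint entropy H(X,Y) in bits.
1.5424 bits

H(X,Y) = -Σ_{x,y} P(x,y) log₂ P(x,y). Per-cell terms -P(x,y)·log₂P(x,y):
  X=0: 0.4313, 0.0443
  X=1: 0.3796, 0.4626
  X=2: 0.2246, 0.0000
  (cells with P = 0 contribute 0)
Sum of the 6 terms: H(X,Y) = 1.5424 bits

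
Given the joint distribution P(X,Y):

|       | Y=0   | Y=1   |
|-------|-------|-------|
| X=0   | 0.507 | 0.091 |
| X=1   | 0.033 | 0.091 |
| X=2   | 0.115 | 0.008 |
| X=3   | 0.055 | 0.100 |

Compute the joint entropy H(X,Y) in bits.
2.2655 bits

H(X,Y) = -Σ_{x,y} P(x,y) log₂ P(x,y). Per-cell terms -P(x,y)·log₂P(x,y):
  X=0: 0.49683, 0.31468
  X=1: 0.16241, 0.31468
  X=2: 0.35883, 0.05573
  X=3: 0.23014, 0.33219
Sum of the 8 terms: H(X,Y) = 2.2655 bits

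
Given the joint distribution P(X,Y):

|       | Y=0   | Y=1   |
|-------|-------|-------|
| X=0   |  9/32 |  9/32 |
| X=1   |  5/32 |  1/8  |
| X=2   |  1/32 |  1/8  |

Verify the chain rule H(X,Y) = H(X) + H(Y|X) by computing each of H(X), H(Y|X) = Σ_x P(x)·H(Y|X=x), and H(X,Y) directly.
H(X) = 1.4001 bits, H(Y|X) = 0.9540 bits, H(X,Y) = 2.3541 bits

Marginal of X (row sums):
  P(X=0) = 9/32 + 9/32 = 9/16
  P(X=1) = 5/32 + 1/8 = 9/32
  P(X=2) = 1/32 + 1/8 = 5/32
H(X) = -[(9/16)·log₂(9/16) + (9/32)·log₂(9/32) + (5/32)·log₂(5/32)]
  = 0.46692 + 0.51471 + 0.41845 = 1.4001 bits

H(Y|X) = Σ_x P(x)·H(Y|X=x):
  X=0: P(X=0) = 9/16, P(Y|X=0) = (1/2, 1/2) → H(Y|X=0) = 1.00000
  X=1: P(X=1) = 9/32, P(Y|X=1) = (5/9, 4/9) → H(Y|X=1) = 0.99108
  X=2: P(X=2) = 5/32, P(Y|X=2) = (1/5, 4/5) → H(Y|X=2) = 0.72193
H(Y|X) = (9/16)·1.00000 + (9/32)·0.99108 + (5/32)·0.72193 = 0.9540 bits

H(X,Y) = -Σ_{x,y} P(x,y) log₂ P(x,y). Per-cell terms -P(x,y)·log₂P(x,y):
  X=0: 0.51471, 0.51471
  X=1: 0.41845, 0.37500
  X=2: 0.15625, 0.37500
Sum of the 6 terms: H(X,Y) = 2.3541 bits

Chain rule check:
  H(X) + H(Y|X) = 1.4001 + 0.9540 = 2.3541 bits
  H(X,Y) = 2.3541 bits
✓ Chain rule verified.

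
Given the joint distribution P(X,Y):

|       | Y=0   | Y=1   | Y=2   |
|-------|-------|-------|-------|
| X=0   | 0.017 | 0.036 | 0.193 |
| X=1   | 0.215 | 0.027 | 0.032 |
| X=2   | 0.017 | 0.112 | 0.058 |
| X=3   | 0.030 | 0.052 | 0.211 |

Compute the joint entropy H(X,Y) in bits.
3.0461 bits

H(X,Y) = -Σ_{x,y} P(x,y) log₂ P(x,y). Per-cell terms -P(x,y)·log₂P(x,y):
  X=0: 0.09993, 0.17265, 0.45805
  X=1: 0.47678, 0.14069, 0.15891
  X=2: 0.09993, 0.35374, 0.23825
  X=3: 0.15177, 0.22180, 0.47363
Sum of the 12 terms: H(X,Y) = 3.0461 bits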